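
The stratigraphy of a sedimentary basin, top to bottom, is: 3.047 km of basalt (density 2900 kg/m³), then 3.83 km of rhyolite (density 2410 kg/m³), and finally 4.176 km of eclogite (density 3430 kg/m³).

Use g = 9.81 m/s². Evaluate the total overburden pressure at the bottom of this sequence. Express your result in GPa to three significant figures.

basalt: 2900 kg/m³ × 9.81 m/s² × 3047 m = 8.668×10^7 Pa = 0.08668 GPa
rhyolite: 2410 kg/m³ × 9.81 m/s² × 3830 m = 9.055×10^7 Pa = 0.09055 GPa
eclogite: 3430 kg/m³ × 9.81 m/s² × 4176 m = 1.405×10^8 Pa = 0.1405 GPa
Total = 0.08668 + 0.09055 + 0.1405 = 0.31775 GPa

0.318 GPa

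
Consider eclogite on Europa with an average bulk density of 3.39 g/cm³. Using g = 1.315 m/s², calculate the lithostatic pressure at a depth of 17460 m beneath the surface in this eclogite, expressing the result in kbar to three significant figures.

0.778 kbar

eclogite: 3390 kg/m³ × 1.315 m/s² × 17460 m = 7.783×10^7 Pa = 0.7783 kbar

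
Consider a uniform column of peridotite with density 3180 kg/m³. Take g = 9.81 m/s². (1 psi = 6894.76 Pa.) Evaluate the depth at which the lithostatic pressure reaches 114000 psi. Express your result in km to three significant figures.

h = P/(ρg) = 114000 psi / (3180 kg/m³ × 9.81 m/s²) = 7.860×10^8 Pa / 31196 Pa/m = 25196 m
= 25.196 km

25.2 km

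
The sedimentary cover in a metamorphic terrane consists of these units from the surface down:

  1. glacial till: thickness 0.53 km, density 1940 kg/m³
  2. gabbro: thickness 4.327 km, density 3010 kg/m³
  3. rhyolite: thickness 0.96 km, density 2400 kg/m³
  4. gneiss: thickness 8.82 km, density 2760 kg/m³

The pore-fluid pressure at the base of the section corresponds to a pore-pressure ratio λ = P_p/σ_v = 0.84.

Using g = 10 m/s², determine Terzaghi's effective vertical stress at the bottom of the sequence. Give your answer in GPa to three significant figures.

0.0651 GPa

Overburden (lithostatic) stress σ_v:
glacial till: 1940 kg/m³ × 10 m/s² × 530 m = 1.028×10^7 Pa = 10.28 MPa
gabbro: 3010 kg/m³ × 10 m/s² × 4327 m = 1.302×10^8 Pa = 130.2 MPa
rhyolite: 2400 kg/m³ × 10 m/s² × 960 m = 2.304×10^7 Pa = 23.04 MPa
gneiss: 2760 kg/m³ × 10 m/s² × 8820 m = 2.434×10^8 Pa = 243.4 MPa
Total = 10.28 + 130.2 + 23.04 + 243.4 = 407.00 MPa
Pore pressure P_p = λ·σ_v = 0.84 × 407.0 MPa = 341.9 MPa
Effective stress σ' = σ_v − P_p = 407.0 − 341.9 = 65.119 MPa = 0.065119 GPa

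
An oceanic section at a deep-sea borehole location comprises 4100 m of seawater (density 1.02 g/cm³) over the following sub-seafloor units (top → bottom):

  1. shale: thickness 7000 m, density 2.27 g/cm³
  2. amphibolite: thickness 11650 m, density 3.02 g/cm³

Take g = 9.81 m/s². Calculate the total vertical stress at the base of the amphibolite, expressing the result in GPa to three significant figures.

0.542 GPa

seawater: 1020 kg/m³ × 9.81 m/s² × 4100 m = 4.103×10^7 Pa = 0.04103 GPa
shale: 2270 kg/m³ × 9.81 m/s² × 7000 m = 1.559×10^8 Pa = 0.1559 GPa
amphibolite: 3020 kg/m³ × 9.81 m/s² × 11650 m = 3.451×10^8 Pa = 0.3451 GPa
Total = 0.04103 + 0.1559 + 0.3451 = 0.54205 GPa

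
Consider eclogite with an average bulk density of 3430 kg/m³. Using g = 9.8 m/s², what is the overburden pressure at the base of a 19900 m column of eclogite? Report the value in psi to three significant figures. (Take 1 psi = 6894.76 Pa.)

eclogite: 3430 kg/m³ × 9.8 m/s² × 19900 m = 6.689×10^8 Pa = 97018 psi

97000 psi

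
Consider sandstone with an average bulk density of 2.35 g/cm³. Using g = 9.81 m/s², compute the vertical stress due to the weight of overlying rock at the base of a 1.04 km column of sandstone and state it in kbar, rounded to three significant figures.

0.240 kbar

sandstone: 2350 kg/m³ × 9.81 m/s² × 1040 m = 2.398×10^7 Pa = 0.2398 kbar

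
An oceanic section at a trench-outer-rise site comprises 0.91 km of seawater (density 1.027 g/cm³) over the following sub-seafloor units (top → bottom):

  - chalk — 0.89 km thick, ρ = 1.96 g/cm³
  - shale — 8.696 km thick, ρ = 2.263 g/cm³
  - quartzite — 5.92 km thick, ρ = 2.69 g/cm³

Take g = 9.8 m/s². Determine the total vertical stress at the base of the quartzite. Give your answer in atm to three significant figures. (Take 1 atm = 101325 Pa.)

seawater: 1027 kg/m³ × 9.8 m/s² × 910 m = 9.159×10^6 Pa = 90.39 atm
chalk: 1960 kg/m³ × 9.8 m/s² × 890 m = 1.710×10^7 Pa = 168.7 atm
shale: 2263 kg/m³ × 9.8 m/s² × 8696 m = 1.929×10^8 Pa = 1903 atm
quartzite: 2690 kg/m³ × 9.8 m/s² × 5920 m = 1.561×10^8 Pa = 1540 atm
Total = 90.39 + 168.7 + 1903 + 1540 = 3702.7 atm

3700 atm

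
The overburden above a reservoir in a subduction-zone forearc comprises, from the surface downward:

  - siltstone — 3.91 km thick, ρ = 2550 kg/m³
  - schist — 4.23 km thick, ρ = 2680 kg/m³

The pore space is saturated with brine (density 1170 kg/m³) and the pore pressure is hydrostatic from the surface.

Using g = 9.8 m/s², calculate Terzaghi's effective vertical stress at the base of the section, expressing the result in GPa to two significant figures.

Overburden (lithostatic) stress σ_v:
siltstone: 2550 kg/m³ × 9.8 m/s² × 3910 m = 9.771×10^7 Pa = 97.71 MPa
schist: 2680 kg/m³ × 9.8 m/s² × 4230 m = 1.111×10^8 Pa = 111.1 MPa
Total = 97.71 + 111.1 = 208.81 MPa
Pore pressure P_p = 1170 kg/m³ × 9.8 m/s² × 8140 m = 9.333×10^7 Pa = 93.33 MPa
Effective stress σ' = σ_v − P_p = 208.8 − 93.33 = 115.47 MPa = 0.11547 GPa

0.12 GPa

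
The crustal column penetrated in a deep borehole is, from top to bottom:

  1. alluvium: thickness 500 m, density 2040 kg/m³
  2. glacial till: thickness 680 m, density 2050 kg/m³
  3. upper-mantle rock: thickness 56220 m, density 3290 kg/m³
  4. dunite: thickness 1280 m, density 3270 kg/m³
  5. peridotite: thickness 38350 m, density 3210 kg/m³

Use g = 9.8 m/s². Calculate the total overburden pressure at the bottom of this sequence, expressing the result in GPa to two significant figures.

3.1 GPa

alluvium: 2040 kg/m³ × 9.8 m/s² × 500 m = 9.996×10^6 Pa = 9.996×10^-3 GPa
glacial till: 2050 kg/m³ × 9.8 m/s² × 680 m = 1.366×10^7 Pa = 0.01366 GPa
upper-mantle rock: 3290 kg/m³ × 9.8 m/s² × 56220 m = 1.813×10^9 Pa = 1.813 GPa
dunite: 3270 kg/m³ × 9.8 m/s² × 1280 m = 4.102×10^7 Pa = 0.04102 GPa
peridotite: 3210 kg/m³ × 9.8 m/s² × 38350 m = 1.206×10^9 Pa = 1.206 GPa
Total = 9.996×10^-3 + 0.01366 + 1.813 + 0.04102 + 1.206 = 3.0837 GPa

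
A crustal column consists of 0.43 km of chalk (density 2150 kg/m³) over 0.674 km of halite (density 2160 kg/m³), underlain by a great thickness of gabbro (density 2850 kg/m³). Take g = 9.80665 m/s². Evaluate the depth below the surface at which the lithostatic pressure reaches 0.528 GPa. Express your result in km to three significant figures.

19.2 km

Pressure at base of upper layers: 2150×9.80665×430 + 2160×9.80665×674 = 2.334×10^7 Pa = 0.02334 GPa
Remaining pressure to be supplied by gabbro: 5.280×10^8 − 2.334×10^7 = 5.047×10^8 Pa
Additional depth in gabbro = 5.047×10^8 Pa / (2850 kg/m³ × 9.80665 m/s²) = 18056 m
Total depth = 1104 m + 18056 m = 19160 m
= 19.160 km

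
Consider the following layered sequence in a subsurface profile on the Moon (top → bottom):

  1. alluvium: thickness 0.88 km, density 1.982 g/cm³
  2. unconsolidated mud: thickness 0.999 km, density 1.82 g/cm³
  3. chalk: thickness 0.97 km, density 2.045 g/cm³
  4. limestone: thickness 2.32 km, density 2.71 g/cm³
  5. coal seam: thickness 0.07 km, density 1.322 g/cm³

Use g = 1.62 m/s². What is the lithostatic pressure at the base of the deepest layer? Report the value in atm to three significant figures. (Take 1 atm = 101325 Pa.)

alluvium: 1982 kg/m³ × 1.62 m/s² × 880 m = 2.826×10^6 Pa = 27.89 atm
unconsolidated mud: 1820 kg/m³ × 1.62 m/s² × 999 m = 2.945×10^6 Pa = 29.07 atm
chalk: 2045 kg/m³ × 1.62 m/s² × 970 m = 3.214×10^6 Pa = 31.71 atm
limestone: 2710 kg/m³ × 1.62 m/s² × 2320 m = 1.019×10^7 Pa = 100.5 atm
coal seam: 1322 kg/m³ × 1.62 m/s² × 70 m = 1.499×10^5 Pa = 1.480 atm
Total = 27.89 + 29.07 + 31.71 + 100.5 + 1.480 = 190.67 atm

191 atm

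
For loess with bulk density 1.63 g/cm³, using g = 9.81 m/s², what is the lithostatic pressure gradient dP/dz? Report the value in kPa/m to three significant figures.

16.0 kPa/m

dP/dz = ρg = 1630 kg/m³ × 9.81 m/s² = 15990 Pa/m
= 15990 Pa/m × (1 kPa/m / 1000.0 Pa/m) = 15.990 kPa/m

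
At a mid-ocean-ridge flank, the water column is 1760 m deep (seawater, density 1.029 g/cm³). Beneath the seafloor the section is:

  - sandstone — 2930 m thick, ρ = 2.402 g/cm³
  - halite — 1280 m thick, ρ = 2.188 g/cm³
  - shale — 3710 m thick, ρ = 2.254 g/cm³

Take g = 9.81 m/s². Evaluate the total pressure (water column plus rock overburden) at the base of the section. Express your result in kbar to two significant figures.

2.0 kbar

seawater: 1029 kg/m³ × 9.81 m/s² × 1760 m = 1.777×10^7 Pa = 0.1777 kbar
sandstone: 2402 kg/m³ × 9.81 m/s² × 2930 m = 6.904×10^7 Pa = 0.6904 kbar
halite: 2188 kg/m³ × 9.81 m/s² × 1280 m = 2.747×10^7 Pa = 0.2747 kbar
shale: 2254 kg/m³ × 9.81 m/s² × 3710 m = 8.203×10^7 Pa = 0.8203 kbar
Total = 0.1777 + 0.6904 + 0.2747 + 0.8203 = 1.9632 kbar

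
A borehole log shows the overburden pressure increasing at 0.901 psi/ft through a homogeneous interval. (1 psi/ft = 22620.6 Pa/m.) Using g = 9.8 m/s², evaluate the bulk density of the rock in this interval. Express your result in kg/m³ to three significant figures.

2080 kg/m³

ρ = (dP/dz)/g = 0.901 psi/ft / 9.8 m/s² = 20381 Pa/m / 9.8 m/s² = 2079.7 kg/m³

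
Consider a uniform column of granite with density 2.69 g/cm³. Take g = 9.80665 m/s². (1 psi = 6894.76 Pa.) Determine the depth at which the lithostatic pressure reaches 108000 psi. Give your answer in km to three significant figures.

28.2 km

h = P/(ρg) = 108000 psi / (2690 kg/m³ × 9.80665 m/s²) = 7.446×10^8 Pa / 26380 Pa/m = 28227 m
= 28.227 km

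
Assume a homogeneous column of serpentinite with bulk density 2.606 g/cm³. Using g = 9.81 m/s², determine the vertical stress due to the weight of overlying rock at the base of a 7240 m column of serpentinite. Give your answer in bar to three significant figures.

serpentinite: 2606 kg/m³ × 9.81 m/s² × 7240 m = 1.851×10^8 Pa = 1851 bar

1850 bar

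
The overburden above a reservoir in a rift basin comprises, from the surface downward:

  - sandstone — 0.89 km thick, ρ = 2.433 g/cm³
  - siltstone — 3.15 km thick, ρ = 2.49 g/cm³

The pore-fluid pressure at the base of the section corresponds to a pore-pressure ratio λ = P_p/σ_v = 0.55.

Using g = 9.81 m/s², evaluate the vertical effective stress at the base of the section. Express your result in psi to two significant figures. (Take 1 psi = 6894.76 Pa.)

Overburden (lithostatic) stress σ_v:
sandstone: 2433 kg/m³ × 9.81 m/s² × 890 m = 2.124×10^7 Pa = 21.24 MPa
siltstone: 2490 kg/m³ × 9.81 m/s² × 3150 m = 7.694×10^7 Pa = 76.94 MPa
Total = 21.24 + 76.94 = 98.187 MPa
Pore pressure P_p = λ·σ_v = 0.55 × 98.19 MPa = 54.00 MPa
Effective stress σ' = σ_v − P_p = 98.19 − 54.00 = 44.184 MPa = 6408.4 psi

6400 psi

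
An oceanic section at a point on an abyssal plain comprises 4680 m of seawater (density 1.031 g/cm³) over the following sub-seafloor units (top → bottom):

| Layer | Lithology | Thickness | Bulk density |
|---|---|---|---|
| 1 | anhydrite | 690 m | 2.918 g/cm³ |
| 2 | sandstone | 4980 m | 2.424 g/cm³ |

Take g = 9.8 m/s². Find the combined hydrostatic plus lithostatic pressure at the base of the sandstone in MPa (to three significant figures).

seawater: 1031 kg/m³ × 9.8 m/s² × 4680 m = 4.729×10^7 Pa = 47.29 MPa
anhydrite: 2918 kg/m³ × 9.8 m/s² × 690 m = 1.973×10^7 Pa = 19.73 MPa
sandstone: 2424 kg/m³ × 9.8 m/s² × 4980 m = 1.183×10^8 Pa = 118.3 MPa
Total = 47.29 + 19.73 + 118.3 = 185.32 MPa

185 MPa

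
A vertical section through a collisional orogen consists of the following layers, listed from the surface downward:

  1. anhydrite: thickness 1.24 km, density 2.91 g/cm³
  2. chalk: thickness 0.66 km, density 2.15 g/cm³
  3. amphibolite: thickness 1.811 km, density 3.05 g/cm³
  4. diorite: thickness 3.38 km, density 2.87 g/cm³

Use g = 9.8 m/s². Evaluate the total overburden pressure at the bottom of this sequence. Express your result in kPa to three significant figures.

anhydrite: 2910 kg/m³ × 9.8 m/s² × 1240 m = 3.536×10^7 Pa = 35362 kPa
chalk: 2150 kg/m³ × 9.8 m/s² × 660 m = 1.391×10^7 Pa = 13906 kPa
amphibolite: 3050 kg/m³ × 9.8 m/s² × 1811 m = 5.413×10^7 Pa = 54131 kPa
diorite: 2870 kg/m³ × 9.8 m/s² × 3380 m = 9.507×10^7 Pa = 95066 kPa
Total = 35362 + 13906 + 54131 + 95066 = 1.9847×10^5 kPa

198000 kPa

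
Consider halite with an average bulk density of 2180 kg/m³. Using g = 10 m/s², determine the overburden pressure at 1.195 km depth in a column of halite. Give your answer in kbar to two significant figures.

0.26 kbar

halite: 2180 kg/m³ × 10 m/s² × 1195 m = 2.605×10^7 Pa = 0.2605 kbar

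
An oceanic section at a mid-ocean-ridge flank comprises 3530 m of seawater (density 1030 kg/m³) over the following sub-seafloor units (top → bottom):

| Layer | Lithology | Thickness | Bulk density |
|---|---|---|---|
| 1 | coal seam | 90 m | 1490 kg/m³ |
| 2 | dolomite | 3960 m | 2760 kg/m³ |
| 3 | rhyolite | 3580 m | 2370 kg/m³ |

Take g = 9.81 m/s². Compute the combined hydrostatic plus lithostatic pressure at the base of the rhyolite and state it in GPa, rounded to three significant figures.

0.227 GPa

seawater: 1030 kg/m³ × 9.81 m/s² × 3530 m = 3.567×10^7 Pa = 0.03567 GPa
coal seam: 1490 kg/m³ × 9.81 m/s² × 90 m = 1.316×10^6 Pa = 1.316×10^-3 GPa
dolomite: 2760 kg/m³ × 9.81 m/s² × 3960 m = 1.072×10^8 Pa = 0.1072 GPa
rhyolite: 2370 kg/m³ × 9.81 m/s² × 3580 m = 8.323×10^7 Pa = 0.08323 GPa
Total = 0.03567 + 1.316×10^-3 + 0.1072 + 0.08323 = 0.22744 GPa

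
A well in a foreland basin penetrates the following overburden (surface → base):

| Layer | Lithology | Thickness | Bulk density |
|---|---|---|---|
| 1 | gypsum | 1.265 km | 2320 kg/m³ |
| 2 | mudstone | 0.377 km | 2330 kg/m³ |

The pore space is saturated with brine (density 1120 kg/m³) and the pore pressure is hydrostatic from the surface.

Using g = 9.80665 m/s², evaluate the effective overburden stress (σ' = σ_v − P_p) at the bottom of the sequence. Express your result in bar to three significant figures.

194 bar

Overburden (lithostatic) stress σ_v:
gypsum: 2320 kg/m³ × 9.80665 m/s² × 1265 m = 2.878×10^7 Pa = 28.78 MPa
mudstone: 2330 kg/m³ × 9.80665 m/s² × 377 m = 8.614×10^6 Pa = 8.614 MPa
Total = 28.78 + 8.614 = 37.395 MPa
Pore pressure P_p = 1120 kg/m³ × 9.80665 m/s² × 1642 m = 1.803×10^7 Pa = 18.03 MPa
Effective stress σ' = σ_v − P_p = 37.39 − 18.03 = 19.360 MPa = 193.60 bar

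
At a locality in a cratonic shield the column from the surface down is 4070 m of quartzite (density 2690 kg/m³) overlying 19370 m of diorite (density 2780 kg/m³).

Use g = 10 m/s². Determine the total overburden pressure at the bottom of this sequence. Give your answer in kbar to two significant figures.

6.5 kbar

quartzite: 2690 kg/m³ × 10 m/s² × 4070 m = 1.095×10^8 Pa = 1.095 kbar
diorite: 2780 kg/m³ × 10 m/s² × 19370 m = 5.385×10^8 Pa = 5.385 kbar
Total = 1.095 + 5.385 = 6.4797 kbar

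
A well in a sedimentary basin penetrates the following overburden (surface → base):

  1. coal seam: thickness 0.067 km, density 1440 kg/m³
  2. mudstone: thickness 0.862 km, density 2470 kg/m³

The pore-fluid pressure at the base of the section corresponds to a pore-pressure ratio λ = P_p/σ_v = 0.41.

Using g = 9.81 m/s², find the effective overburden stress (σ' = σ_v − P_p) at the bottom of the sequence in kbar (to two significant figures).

Overburden (lithostatic) stress σ_v:
coal seam: 1440 kg/m³ × 9.81 m/s² × 67 m = 9.465×10^5 Pa = 0.9465 MPa
mudstone: 2470 kg/m³ × 9.81 m/s² × 862 m = 2.089×10^7 Pa = 20.89 MPa
Total = 0.9465 + 20.89 = 21.833 MPa
Pore pressure P_p = λ·σ_v = 0.41 × 21.83 MPa = 8.952 MPa
Effective stress σ' = σ_v − P_p = 21.83 − 8.952 = 12.882 MPa = 0.12882 kbar

0.13 kbar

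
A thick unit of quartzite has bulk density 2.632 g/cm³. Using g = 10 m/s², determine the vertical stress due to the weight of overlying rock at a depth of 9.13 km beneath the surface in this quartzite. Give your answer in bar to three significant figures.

quartzite: 2632 kg/m³ × 10 m/s² × 9130 m = 2.403×10^8 Pa = 2403 bar

2400 bar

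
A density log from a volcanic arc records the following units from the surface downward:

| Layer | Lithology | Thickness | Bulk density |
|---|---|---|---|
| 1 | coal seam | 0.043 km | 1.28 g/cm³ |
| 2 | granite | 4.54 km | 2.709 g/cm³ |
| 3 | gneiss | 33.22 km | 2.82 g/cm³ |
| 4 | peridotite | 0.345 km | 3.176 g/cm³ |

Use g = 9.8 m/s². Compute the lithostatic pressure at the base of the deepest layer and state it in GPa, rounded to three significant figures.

coal seam: 1280 kg/m³ × 9.8 m/s² × 43 m = 5.394×10^5 Pa = 5.394×10^-4 GPa
granite: 2709 kg/m³ × 9.8 m/s² × 4540 m = 1.205×10^8 Pa = 0.1205 GPa
gneiss: 2820 kg/m³ × 9.8 m/s² × 33220 m = 9.181×10^8 Pa = 0.9181 GPa
peridotite: 3176 kg/m³ × 9.8 m/s² × 345 m = 1.074×10^7 Pa = 0.01074 GPa
Total = 5.394×10^-4 + 0.1205 + 0.9181 + 0.01074 = 1.0499 GPa

1.05 GPa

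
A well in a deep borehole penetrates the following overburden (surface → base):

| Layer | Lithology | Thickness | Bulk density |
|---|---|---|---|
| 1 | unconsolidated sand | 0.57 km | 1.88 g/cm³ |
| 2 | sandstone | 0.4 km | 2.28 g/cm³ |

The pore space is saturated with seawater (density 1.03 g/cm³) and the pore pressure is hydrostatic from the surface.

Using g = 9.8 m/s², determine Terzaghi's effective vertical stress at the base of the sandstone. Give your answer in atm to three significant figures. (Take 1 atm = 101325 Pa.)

Overburden (lithostatic) stress σ_v:
unconsolidated sand: 1880 kg/m³ × 9.8 m/s² × 570 m = 1.050×10^7 Pa = 10.50 MPa
sandstone: 2280 kg/m³ × 9.8 m/s² × 400 m = 8.938×10^6 Pa = 8.938 MPa
Total = 10.50 + 8.938 = 19.439 MPa
Pore pressure P_p = 1030 kg/m³ × 9.8 m/s² × 970 m = 9.791×10^6 Pa = 9.791 MPa
Effective stress σ' = σ_v − P_p = 19.44 − 9.791 = 9.6481 MPa = 95.219 atm

95.2 atm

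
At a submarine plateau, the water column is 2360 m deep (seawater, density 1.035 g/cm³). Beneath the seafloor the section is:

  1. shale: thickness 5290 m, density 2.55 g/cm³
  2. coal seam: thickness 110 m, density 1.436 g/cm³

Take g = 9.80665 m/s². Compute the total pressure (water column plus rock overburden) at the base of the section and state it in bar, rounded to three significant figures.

seawater: 1035 kg/m³ × 9.80665 m/s² × 2360 m = 2.395×10^7 Pa = 239.5 bar
shale: 2550 kg/m³ × 9.80665 m/s² × 5290 m = 1.323×10^8 Pa = 1323 bar
coal seam: 1436 kg/m³ × 9.80665 m/s² × 110 m = 1.549×10^6 Pa = 15.49 bar
Total = 239.5 + 1323 + 15.49 = 1577.9 bar

1580 bar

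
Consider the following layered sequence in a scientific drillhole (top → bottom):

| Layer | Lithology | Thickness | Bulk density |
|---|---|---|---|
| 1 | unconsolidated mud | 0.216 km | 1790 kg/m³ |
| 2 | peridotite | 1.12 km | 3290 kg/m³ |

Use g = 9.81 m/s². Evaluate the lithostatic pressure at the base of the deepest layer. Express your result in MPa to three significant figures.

unconsolidated mud: 1790 kg/m³ × 9.81 m/s² × 216 m = 3.793×10^6 Pa = 3.793 MPa
peridotite: 3290 kg/m³ × 9.81 m/s² × 1120 m = 3.615×10^7 Pa = 36.15 MPa
Total = 3.793 + 36.15 = 39.941 MPa

39.9 MPa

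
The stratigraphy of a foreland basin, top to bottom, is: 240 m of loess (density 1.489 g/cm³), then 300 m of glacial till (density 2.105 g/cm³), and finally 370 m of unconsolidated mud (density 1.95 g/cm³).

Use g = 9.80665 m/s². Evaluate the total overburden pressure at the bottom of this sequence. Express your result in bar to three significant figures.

168 bar

loess: 1489 kg/m³ × 9.80665 m/s² × 240 m = 3.505×10^6 Pa = 35.05 bar
glacial till: 2105 kg/m³ × 9.80665 m/s² × 300 m = 6.193×10^6 Pa = 61.93 bar
unconsolidated mud: 1950 kg/m³ × 9.80665 m/s² × 370 m = 7.075×10^6 Pa = 70.75 bar
Total = 35.05 + 61.93 + 70.75 = 167.73 bar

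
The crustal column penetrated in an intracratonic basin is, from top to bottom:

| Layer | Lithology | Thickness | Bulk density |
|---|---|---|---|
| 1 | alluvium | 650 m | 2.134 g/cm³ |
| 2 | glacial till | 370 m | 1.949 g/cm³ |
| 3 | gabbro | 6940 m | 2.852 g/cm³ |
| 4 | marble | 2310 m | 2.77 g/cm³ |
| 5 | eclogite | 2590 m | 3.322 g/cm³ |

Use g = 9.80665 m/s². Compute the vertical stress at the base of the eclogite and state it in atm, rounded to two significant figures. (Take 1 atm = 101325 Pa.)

alluvium: 2134 kg/m³ × 9.80665 m/s² × 650 m = 1.360×10^7 Pa = 134.2 atm
glacial till: 1949 kg/m³ × 9.80665 m/s² × 370 m = 7.072×10^6 Pa = 69.79 atm
gabbro: 2852 kg/m³ × 9.80665 m/s² × 6940 m = 1.941×10^8 Pa = 1916 atm
marble: 2770 kg/m³ × 9.80665 m/s² × 2310 m = 6.275×10^7 Pa = 619.3 atm
eclogite: 3322 kg/m³ × 9.80665 m/s² × 2590 m = 8.438×10^7 Pa = 832.7 atm
Total = 134.2 + 69.79 + 1916 + 619.3 + 832.7 = 3571.7 atm

3600 atm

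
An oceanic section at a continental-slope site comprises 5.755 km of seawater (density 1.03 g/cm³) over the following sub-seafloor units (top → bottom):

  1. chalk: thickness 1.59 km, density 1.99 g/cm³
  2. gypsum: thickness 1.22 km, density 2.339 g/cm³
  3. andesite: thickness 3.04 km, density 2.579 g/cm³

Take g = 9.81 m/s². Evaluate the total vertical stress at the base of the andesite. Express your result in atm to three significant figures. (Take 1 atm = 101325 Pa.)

seawater: 1030 kg/m³ × 9.81 m/s² × 5755 m = 5.815×10^7 Pa = 573.9 atm
chalk: 1990 kg/m³ × 9.81 m/s² × 1590 m = 3.104×10^7 Pa = 306.3 atm
gypsum: 2339 kg/m³ × 9.81 m/s² × 1220 m = 2.799×10^7 Pa = 276.3 atm
andesite: 2579 kg/m³ × 9.81 m/s² × 3040 m = 7.691×10^7 Pa = 759.1 atm
Total = 573.9 + 306.3 + 276.3 + 759.1 = 1915.6 atm

1920 atm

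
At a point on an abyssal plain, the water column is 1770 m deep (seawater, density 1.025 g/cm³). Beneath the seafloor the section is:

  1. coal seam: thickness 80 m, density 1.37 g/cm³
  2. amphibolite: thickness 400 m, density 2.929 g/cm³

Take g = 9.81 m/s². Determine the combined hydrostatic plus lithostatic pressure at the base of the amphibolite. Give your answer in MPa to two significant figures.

seawater: 1025 kg/m³ × 9.81 m/s² × 1770 m = 1.780×10^7 Pa = 17.80 MPa
coal seam: 1370 kg/m³ × 9.81 m/s² × 80 m = 1.075×10^6 Pa = 1.075 MPa
amphibolite: 2929 kg/m³ × 9.81 m/s² × 400 m = 1.149×10^7 Pa = 11.49 MPa
Total = 17.80 + 1.075 + 11.49 = 30.366 MPa

30 MPa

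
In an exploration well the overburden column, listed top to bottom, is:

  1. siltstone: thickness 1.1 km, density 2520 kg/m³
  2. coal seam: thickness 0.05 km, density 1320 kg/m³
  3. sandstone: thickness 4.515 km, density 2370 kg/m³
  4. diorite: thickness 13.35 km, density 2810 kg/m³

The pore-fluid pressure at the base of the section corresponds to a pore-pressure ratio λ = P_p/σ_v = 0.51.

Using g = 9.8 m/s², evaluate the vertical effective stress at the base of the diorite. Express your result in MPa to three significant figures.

245 MPa

Overburden (lithostatic) stress σ_v:
siltstone: 2520 kg/m³ × 9.8 m/s² × 1100 m = 2.717×10^7 Pa = 27.17 MPa
coal seam: 1320 kg/m³ × 9.8 m/s² × 50 m = 6.468×10^5 Pa = 0.6468 MPa
sandstone: 2370 kg/m³ × 9.8 m/s² × 4515 m = 1.049×10^8 Pa = 104.9 MPa
diorite: 2810 kg/m³ × 9.8 m/s² × 13350 m = 3.676×10^8 Pa = 367.6 MPa
Total = 27.17 + 0.6468 + 104.9 + 367.6 = 500.31 MPa
Pore pressure P_p = λ·σ_v = 0.51 × 500.3 MPa = 255.2 MPa
Effective stress σ' = σ_v − P_p = 500.3 − 255.2 = 245.15 MPa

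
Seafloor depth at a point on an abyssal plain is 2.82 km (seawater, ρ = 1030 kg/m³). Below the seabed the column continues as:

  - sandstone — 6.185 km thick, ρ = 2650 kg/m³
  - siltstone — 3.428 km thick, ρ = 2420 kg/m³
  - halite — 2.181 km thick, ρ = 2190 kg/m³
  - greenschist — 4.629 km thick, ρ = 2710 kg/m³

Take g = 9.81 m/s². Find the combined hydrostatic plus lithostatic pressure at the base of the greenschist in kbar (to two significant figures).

4.4 kbar

seawater: 1030 kg/m³ × 9.81 m/s² × 2820 m = 2.849×10^7 Pa = 0.2849 kbar
sandstone: 2650 kg/m³ × 9.81 m/s² × 6185 m = 1.608×10^8 Pa = 1.608 kbar
siltstone: 2420 kg/m³ × 9.81 m/s² × 3428 m = 8.138×10^7 Pa = 0.8138 kbar
halite: 2190 kg/m³ × 9.81 m/s² × 2181 m = 4.686×10^7 Pa = 0.4686 kbar
greenschist: 2710 kg/m³ × 9.81 m/s² × 4629 m = 1.231×10^8 Pa = 1.231 kbar
Total = 0.2849 + 1.608 + 0.8138 + 0.4686 + 1.231 = 4.4058 kbar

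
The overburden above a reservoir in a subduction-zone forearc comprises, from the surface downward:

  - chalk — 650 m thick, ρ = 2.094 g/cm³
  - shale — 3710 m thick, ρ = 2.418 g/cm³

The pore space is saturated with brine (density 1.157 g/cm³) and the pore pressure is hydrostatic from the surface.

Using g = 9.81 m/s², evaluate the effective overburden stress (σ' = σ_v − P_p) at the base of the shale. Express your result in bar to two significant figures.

520 bar

Overburden (lithostatic) stress σ_v:
chalk: 2094 kg/m³ × 9.81 m/s² × 650 m = 1.335×10^7 Pa = 13.35 MPa
shale: 2418 kg/m³ × 9.81 m/s² × 3710 m = 8.800×10^7 Pa = 88.00 MPa
Total = 13.35 + 88.00 = 101.36 MPa
Pore pressure P_p = 1157 kg/m³ × 9.81 m/s² × 4360 m = 4.949×10^7 Pa = 49.49 MPa
Effective stress σ' = σ_v − P_p = 101.4 − 49.49 = 51.869 MPa = 518.69 bar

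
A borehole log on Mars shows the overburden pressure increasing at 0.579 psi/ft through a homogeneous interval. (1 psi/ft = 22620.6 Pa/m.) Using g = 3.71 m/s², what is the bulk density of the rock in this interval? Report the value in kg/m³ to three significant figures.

ρ = (dP/dz)/g = 0.579 psi/ft / 3.71 m/s² = 13097 Pa/m / 3.71 m/s² = 3530.3 kg/m³

3530 kg/m³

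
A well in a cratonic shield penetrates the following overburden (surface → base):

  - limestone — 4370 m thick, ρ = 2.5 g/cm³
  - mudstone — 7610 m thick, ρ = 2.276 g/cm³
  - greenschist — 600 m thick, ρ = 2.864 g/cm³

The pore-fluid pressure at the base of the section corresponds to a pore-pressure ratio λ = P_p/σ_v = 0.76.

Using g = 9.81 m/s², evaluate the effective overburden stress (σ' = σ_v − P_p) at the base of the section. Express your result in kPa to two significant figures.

Overburden (lithostatic) stress σ_v:
limestone: 2500 kg/m³ × 9.81 m/s² × 4370 m = 1.072×10^8 Pa = 107.2 MPa
mudstone: 2276 kg/m³ × 9.81 m/s² × 7610 m = 1.699×10^8 Pa = 169.9 MPa
greenschist: 2864 kg/m³ × 9.81 m/s² × 600 m = 1.686×10^7 Pa = 16.86 MPa
Total = 107.2 + 169.9 + 16.86 = 293.94 MPa
Pore pressure P_p = λ·σ_v = 0.76 × 293.9 MPa = 223.4 MPa
Effective stress σ' = σ_v − P_p = 293.9 − 223.4 = 70.547 MPa = 70547 kPa

71000 kPa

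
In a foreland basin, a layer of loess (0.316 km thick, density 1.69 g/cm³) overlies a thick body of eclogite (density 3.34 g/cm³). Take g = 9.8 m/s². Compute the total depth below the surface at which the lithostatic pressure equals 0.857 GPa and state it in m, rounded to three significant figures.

Pressure at base of upper layers: 1690×9.8×316 = 5.234×10^6 Pa = 5.234×10^-3 GPa
Remaining pressure to be supplied by eclogite: 8.570×10^8 − 5.234×10^6 = 8.518×10^8 Pa
Additional depth in eclogite = 8.518×10^8 Pa / (3340 kg/m³ × 9.8 m/s²) = 26022 m
Total depth = 316 m + 26022 m = 26338 m

26300 m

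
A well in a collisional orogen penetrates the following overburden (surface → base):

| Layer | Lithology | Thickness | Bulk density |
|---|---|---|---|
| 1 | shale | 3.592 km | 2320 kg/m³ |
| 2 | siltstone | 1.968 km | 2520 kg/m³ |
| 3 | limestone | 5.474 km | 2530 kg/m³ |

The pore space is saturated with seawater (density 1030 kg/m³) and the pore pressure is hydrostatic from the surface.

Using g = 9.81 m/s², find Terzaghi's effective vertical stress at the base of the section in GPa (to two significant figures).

Overburden (lithostatic) stress σ_v:
shale: 2320 kg/m³ × 9.81 m/s² × 3592 m = 8.175×10^7 Pa = 81.75 MPa
siltstone: 2520 kg/m³ × 9.81 m/s² × 1968 m = 4.865×10^7 Pa = 48.65 MPa
limestone: 2530 kg/m³ × 9.81 m/s² × 5474 m = 1.359×10^8 Pa = 135.9 MPa
Total = 81.75 + 48.65 + 135.9 = 266.26 MPa
Pore pressure P_p = 1030 kg/m³ × 9.81 m/s² × 11034 m = 1.115×10^8 Pa = 111.5 MPa
Effective stress σ' = σ_v − P_p = 266.3 − 111.5 = 154.77 MPa = 0.15477 GPa

0.15 GPa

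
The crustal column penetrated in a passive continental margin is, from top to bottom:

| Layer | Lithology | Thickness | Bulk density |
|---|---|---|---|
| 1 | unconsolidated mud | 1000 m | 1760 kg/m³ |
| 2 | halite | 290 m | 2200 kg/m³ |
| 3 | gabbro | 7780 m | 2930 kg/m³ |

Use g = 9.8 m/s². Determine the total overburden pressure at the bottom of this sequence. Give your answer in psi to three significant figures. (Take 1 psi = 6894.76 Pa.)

35800 psi

unconsolidated mud: 1760 kg/m³ × 9.8 m/s² × 1000 m = 1.725×10^7 Pa = 2502 psi
halite: 2200 kg/m³ × 9.8 m/s² × 290 m = 6.252×10^6 Pa = 906.8 psi
gabbro: 2930 kg/m³ × 9.8 m/s² × 7780 m = 2.234×10^8 Pa = 32401 psi
Total = 2502 + 906.8 + 32401 = 35809 psi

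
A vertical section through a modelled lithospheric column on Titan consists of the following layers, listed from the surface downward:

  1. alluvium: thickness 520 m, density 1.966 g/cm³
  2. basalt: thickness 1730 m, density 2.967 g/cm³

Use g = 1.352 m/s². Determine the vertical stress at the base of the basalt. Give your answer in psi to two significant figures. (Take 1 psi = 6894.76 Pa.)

1200 psi

alluvium: 1966 kg/m³ × 1.352 m/s² × 520 m = 1.382×10^6 Pa = 200.5 psi
basalt: 2967 kg/m³ × 1.352 m/s² × 1730 m = 6.940×10^6 Pa = 1007 psi
Total = 200.5 + 1007 = 1207.0 psi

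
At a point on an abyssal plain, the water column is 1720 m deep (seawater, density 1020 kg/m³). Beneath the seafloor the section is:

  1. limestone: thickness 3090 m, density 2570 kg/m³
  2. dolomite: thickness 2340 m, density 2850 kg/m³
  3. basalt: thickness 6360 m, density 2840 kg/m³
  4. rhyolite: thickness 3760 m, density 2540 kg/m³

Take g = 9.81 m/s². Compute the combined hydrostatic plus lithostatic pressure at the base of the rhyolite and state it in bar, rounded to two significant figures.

seawater: 1020 kg/m³ × 9.81 m/s² × 1720 m = 1.721×10^7 Pa = 172.1 bar
limestone: 2570 kg/m³ × 9.81 m/s² × 3090 m = 7.790×10^7 Pa = 779.0 bar
dolomite: 2850 kg/m³ × 9.81 m/s² × 2340 m = 6.542×10^7 Pa = 654.2 bar
basalt: 2840 kg/m³ × 9.81 m/s² × 6360 m = 1.772×10^8 Pa = 1772 bar
rhyolite: 2540 kg/m³ × 9.81 m/s² × 3760 m = 9.369×10^7 Pa = 936.9 bar
Total = 172.1 + 779.0 + 654.2 + 1772 + 936.9 = 4314.2 bar

4300 bar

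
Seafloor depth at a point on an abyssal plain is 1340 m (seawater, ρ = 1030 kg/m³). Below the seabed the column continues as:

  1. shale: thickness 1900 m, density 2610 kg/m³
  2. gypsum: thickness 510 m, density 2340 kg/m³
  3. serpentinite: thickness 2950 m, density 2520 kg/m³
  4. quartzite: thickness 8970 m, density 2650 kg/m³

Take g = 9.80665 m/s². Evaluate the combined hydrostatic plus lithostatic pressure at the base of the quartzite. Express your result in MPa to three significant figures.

seawater: 1030 kg/m³ × 9.80665 m/s² × 1340 m = 1.354×10^7 Pa = 13.54 MPa
shale: 2610 kg/m³ × 9.80665 m/s² × 1900 m = 4.863×10^7 Pa = 48.63 MPa
gypsum: 2340 kg/m³ × 9.80665 m/s² × 510 m = 1.170×10^7 Pa = 11.70 MPa
serpentinite: 2520 kg/m³ × 9.80665 m/s² × 2950 m = 7.290×10^7 Pa = 72.90 MPa
quartzite: 2650 kg/m³ × 9.80665 m/s² × 8970 m = 2.331×10^8 Pa = 233.1 MPa
Total = 13.54 + 48.63 + 11.70 + 72.90 + 233.1 = 379.88 MPa

380 MPa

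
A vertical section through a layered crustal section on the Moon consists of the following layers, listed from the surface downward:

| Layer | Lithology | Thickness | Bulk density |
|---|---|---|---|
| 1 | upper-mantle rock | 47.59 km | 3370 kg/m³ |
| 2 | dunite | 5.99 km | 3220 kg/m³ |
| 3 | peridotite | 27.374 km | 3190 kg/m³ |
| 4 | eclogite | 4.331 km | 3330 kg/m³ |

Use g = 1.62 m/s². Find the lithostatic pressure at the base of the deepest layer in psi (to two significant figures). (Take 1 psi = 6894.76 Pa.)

66000 psi

upper-mantle rock: 3370 kg/m³ × 1.62 m/s² × 47590 m = 2.598×10^8 Pa = 37683 psi
dunite: 3220 kg/m³ × 1.62 m/s² × 5990 m = 3.125×10^7 Pa = 4532 psi
peridotite: 3190 kg/m³ × 1.62 m/s² × 27374 m = 1.415×10^8 Pa = 20518 psi
eclogite: 3330 kg/m³ × 1.62 m/s² × 4331 m = 2.336×10^7 Pa = 3389 psi
Total = 37683 + 4532 + 20518 + 3389 = 66121 psi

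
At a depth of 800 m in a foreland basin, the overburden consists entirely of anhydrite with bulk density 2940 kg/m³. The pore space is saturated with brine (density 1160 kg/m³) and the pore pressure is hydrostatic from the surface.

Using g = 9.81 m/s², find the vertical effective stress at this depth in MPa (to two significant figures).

14 MPa

Overburden (lithostatic) stress σ_v:
anhydrite: 2940 kg/m³ × 9.81 m/s² × 800 m = 2.307×10^7 Pa = 23.07 MPa
Pore pressure P_p = 1160 kg/m³ × 9.81 m/s² × 800 m = 9.104×10^6 Pa = 9.104 MPa
Effective stress σ' = σ_v − P_p = 23.07 − 9.104 = 13.969 MPa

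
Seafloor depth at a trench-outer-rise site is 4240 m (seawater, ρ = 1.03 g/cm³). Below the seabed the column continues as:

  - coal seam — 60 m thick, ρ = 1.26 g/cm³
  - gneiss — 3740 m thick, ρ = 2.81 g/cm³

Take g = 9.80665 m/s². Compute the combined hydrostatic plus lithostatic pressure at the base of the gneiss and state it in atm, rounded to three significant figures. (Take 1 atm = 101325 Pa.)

1450 atm

seawater: 1030 kg/m³ × 9.80665 m/s² × 4240 m = 4.283×10^7 Pa = 422.7 atm
coal seam: 1260 kg/m³ × 9.80665 m/s² × 60 m = 7.414×10^5 Pa = 7.317 atm
gneiss: 2810 kg/m³ × 9.80665 m/s² × 3740 m = 1.031×10^8 Pa = 1017 atm
Total = 422.7 + 7.317 + 1017 = 1447.1 atm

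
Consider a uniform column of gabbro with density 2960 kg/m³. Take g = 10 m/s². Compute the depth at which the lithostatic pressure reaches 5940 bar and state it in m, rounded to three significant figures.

h = P/(ρg) = 5940 bar / (2960 kg/m³ × 10 m/s²) = 5.940×10^8 Pa / 29600 Pa/m = 20068 m

20100 m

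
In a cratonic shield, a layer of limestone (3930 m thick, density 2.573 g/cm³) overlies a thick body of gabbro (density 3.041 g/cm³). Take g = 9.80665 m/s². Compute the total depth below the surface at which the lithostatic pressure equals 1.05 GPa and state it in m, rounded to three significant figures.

35800 m

Pressure at base of upper layers: 2573×9.80665×3930 = 9.916×10^7 Pa = 0.09916 GPa
Remaining pressure to be supplied by gabbro: 1.050×10^9 − 9.916×10^7 = 9.508×10^8 Pa
Additional depth in gabbro = 9.508×10^8 Pa / (3041 kg/m³ × 9.80665 m/s²) = 31884 m
Total depth = 3930 m + 31884 m = 35814 m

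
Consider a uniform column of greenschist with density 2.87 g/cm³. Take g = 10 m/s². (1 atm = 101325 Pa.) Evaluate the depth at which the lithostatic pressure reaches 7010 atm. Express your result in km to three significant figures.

24.7 km

h = P/(ρg) = 7010 atm / (2870 kg/m³ × 10 m/s²) = 7.103×10^8 Pa / 28700 Pa/m = 24749 m
= 24.749 km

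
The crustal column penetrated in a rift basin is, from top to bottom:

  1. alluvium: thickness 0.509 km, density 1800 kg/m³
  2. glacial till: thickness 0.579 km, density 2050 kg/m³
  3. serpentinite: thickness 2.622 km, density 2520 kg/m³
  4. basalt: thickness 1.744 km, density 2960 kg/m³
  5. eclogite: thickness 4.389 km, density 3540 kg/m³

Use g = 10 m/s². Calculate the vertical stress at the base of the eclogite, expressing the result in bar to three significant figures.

alluvium: 1800 kg/m³ × 10 m/s² × 509 m = 9.162×10^6 Pa = 91.62 bar
glacial till: 2050 kg/m³ × 10 m/s² × 579 m = 1.187×10^7 Pa = 118.7 bar
serpentinite: 2520 kg/m³ × 10 m/s² × 2622 m = 6.607×10^7 Pa = 660.7 bar
basalt: 2960 kg/m³ × 10 m/s² × 1744 m = 5.162×10^7 Pa = 516.2 bar
eclogite: 3540 kg/m³ × 10 m/s² × 4389 m = 1.554×10^8 Pa = 1554 bar
Total = 91.62 + 118.7 + 660.7 + 516.2 + 1554 = 2941.0 bar

2940 bar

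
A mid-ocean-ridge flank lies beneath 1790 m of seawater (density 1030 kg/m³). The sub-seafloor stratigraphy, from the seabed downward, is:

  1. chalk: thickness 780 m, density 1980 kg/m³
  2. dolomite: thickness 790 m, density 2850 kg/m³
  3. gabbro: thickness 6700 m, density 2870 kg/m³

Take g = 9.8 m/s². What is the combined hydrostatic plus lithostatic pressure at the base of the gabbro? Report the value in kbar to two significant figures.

seawater: 1030 kg/m³ × 9.8 m/s² × 1790 m = 1.807×10^7 Pa = 0.1807 kbar
chalk: 1980 kg/m³ × 9.8 m/s² × 780 m = 1.514×10^7 Pa = 0.1514 kbar
dolomite: 2850 kg/m³ × 9.8 m/s² × 790 m = 2.206×10^7 Pa = 0.2206 kbar
gabbro: 2870 kg/m³ × 9.8 m/s² × 6700 m = 1.884×10^8 Pa = 1.884 kbar
Total = 0.1807 + 0.1514 + 0.2206 + 1.884 = 2.4371 kbar

2.4 kbar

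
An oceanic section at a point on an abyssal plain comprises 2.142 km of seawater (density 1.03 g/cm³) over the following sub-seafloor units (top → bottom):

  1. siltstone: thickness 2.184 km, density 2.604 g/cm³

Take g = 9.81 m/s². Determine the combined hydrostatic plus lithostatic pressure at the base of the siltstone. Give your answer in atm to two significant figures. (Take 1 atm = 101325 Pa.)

seawater: 1030 kg/m³ × 9.81 m/s² × 2142 m = 2.164×10^7 Pa = 213.6 atm
siltstone: 2604 kg/m³ × 9.81 m/s² × 2184 m = 5.579×10^7 Pa = 550.6 atm
Total = 213.6 + 550.6 = 764.22 atm

760 atm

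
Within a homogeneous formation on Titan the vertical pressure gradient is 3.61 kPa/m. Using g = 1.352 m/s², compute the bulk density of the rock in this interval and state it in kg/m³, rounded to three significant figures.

2670 kg/m³

ρ = (dP/dz)/g = 3.61 kPa/m / 1.352 m/s² = 3610.0 Pa/m / 1.352 m/s² = 2670.1 kg/m³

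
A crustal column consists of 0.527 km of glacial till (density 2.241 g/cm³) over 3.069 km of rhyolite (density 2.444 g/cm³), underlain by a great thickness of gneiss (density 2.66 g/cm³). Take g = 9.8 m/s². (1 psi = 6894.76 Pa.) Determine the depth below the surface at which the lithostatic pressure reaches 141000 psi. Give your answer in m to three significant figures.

37600 m

Pressure at base of upper layers: 2241×9.8×527 + 2444×9.8×3069 = 8.508×10^7 Pa = 12340 psi
Remaining pressure to be supplied by gneiss: 9.722×10^8 − 8.508×10^7 = 8.871×10^8 Pa
Additional depth in gneiss = 8.871×10^8 Pa / (2660 kg/m³ × 9.8 m/s²) = 34029 m
Total depth = 3596 m + 34029 m = 37625 m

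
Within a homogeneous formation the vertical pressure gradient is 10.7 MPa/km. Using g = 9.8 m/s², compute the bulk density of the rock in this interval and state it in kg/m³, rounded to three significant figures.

ρ = (dP/dz)/g = 10.7 MPa/km / 9.8 m/s² = 10700 Pa/m / 9.8 m/s² = 1091.8 kg/m³

1090 kg/m³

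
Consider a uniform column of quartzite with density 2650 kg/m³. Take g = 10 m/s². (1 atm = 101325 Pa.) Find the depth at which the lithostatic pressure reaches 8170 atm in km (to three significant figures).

h = P/(ρg) = 8170 atm / (2650 kg/m³ × 10 m/s²) = 8.278×10^8 Pa / 26500 Pa/m = 31239 m
= 31.239 km

31.2 km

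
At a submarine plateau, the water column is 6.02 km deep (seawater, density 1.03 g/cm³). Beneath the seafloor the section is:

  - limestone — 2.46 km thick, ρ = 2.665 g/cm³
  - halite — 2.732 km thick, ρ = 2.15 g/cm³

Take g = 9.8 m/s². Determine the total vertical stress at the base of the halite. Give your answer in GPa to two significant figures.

0.18 GPa

seawater: 1030 kg/m³ × 9.8 m/s² × 6020 m = 6.077×10^7 Pa = 0.06077 GPa
limestone: 2665 kg/m³ × 9.8 m/s² × 2460 m = 6.425×10^7 Pa = 0.06425 GPa
halite: 2150 kg/m³ × 9.8 m/s² × 2732 m = 5.756×10^7 Pa = 0.05756 GPa
Total = 0.06077 + 0.06425 + 0.05756 = 0.18258 GPa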